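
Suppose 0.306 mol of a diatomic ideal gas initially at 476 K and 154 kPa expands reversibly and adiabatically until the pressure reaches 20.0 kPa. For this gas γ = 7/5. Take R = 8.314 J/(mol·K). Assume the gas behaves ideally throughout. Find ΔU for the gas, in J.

V₁ = nRT₁/P₁ = 0.306×8.314×476/154 = 7.86 L.
Adiabatic: T₂/T₁ = (P₂/P₁)^((γ−1)/γ) ⇒ T₂ = 476×(0.130)^0.286 = 266 K; V₂ = 33.8 L.
For an ideal gas ΔU = nCvΔT with Cv = (5/2)R = 20.8 J/(mol·K).
ΔU = 0.306×20.8×(266−476) = -1340 J.

-1340 J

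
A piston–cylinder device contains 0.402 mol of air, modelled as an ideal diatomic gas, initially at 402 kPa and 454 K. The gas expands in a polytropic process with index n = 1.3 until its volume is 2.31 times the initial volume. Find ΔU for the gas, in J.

-843 J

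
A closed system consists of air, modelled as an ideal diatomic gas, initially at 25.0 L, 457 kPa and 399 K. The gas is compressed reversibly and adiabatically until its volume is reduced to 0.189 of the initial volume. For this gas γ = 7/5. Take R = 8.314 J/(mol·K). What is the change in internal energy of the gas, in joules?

27100 J

n = P₁V₁/(RT₁) = 457×25.0/(8.314×399) = 3.44 mol.
Adiabatic: TV^(γ−1) = const ⇒ T₂ = 399×(5.29)^0.400 = 777 K; PV^γ = const ⇒ P₂ = 4710 kPa.
For an ideal gas ΔU = nCvΔT with Cv = (5/2)R = 20.8 J/(mol·K).
ΔU = 3.44×20.8×(777−399) = 27100 J.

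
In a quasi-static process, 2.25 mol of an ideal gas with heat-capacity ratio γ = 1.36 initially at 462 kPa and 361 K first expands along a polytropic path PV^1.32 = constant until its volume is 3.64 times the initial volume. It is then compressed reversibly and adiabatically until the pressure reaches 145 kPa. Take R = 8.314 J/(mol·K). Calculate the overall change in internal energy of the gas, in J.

V₁ = nRT₁/P₁ = 2.25×8.314×361/462 = 14.6 L.
Step 1 — Polytropic n=1.32: T₂ = T₁(V₁/V₂)^(n−1) = 361×(0.275)^0.32 = 239 K; P₂ = P₁(V₁/V₂)^n = 83.9 kPa.
W = (P₁V₁−P₂V₂)/(n−1) = (462×14.6−83.9×53.2)/0.32 = 7150 J.
ΔU = nCvΔT = 2.25×23.1×(239−361) = -6350 J.
Q = ΔU + W = 794 J.
State after step 1: P = 83.9 kPa, V = 53.2 L, T = 239 K.
Step 2 — Adiabatic: T₂/T₁ = (P₂/P₁)^((γ−1)/γ) ⇒ T₂ = 239×(1.73)^0.265 = 276 K; V₂ = 35.6 L.
ΔU = nCvΔT = 2.25×23.1×(276−239) = 1930 J.
Q = 0 for an adiabatic process, so W = −ΔU = -1930 J.
Net over both steps: W = 5210 J, Q = 794 J, ΔU = -4420 J.

-4420 J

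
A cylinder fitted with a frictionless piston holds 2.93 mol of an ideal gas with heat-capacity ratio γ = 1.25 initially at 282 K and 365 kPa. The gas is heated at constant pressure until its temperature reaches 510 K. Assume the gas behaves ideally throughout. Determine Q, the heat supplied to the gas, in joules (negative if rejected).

27800 J

V₁ = nRT₁/P₁ = 2.93×8.314×282/365 = 18.8 L.
Isobaric: P stays 365 kPa; V/T = const ⇒ T₂ = 510 K, V₂ = 34.0 L.
W = PΔV = 365×(34.0−18.8) kPa·L = 5550 J.
ΔU = nCvΔT = 2.93×33.3×(510−282) = 22200 J.
Q = ΔU + W = nCpΔT = 27800 J.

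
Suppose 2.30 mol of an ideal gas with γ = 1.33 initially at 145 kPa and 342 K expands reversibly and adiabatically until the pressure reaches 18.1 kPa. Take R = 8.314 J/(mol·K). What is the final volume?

216 L

V₁ = nRT₁/P₁ = 2.30×8.314×342/145 = 45.1 L.
Adiabatic: T₂/T₁ = (P₂/P₁)^((γ−1)/γ) ⇒ T₂ = 342×(0.125)^0.248 = 204 K; V₂ = 216 L.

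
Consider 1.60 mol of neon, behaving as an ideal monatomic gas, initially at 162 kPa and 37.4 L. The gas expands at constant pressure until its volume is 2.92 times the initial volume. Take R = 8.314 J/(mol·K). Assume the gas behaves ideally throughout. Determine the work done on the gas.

T₁ = P₁V₁/(nR) = 162×37.4/(1.60×8.314) = 455 K.
Isobaric: P stays 162 kPa; V/T = const ⇒ T₂ = 1330 K, V₂ = 109 L.
W = PΔV = 162×(109−37.4) kPa·L = 11600 J.
Work done on the gas = −W_by = -11600 J.

-11600 J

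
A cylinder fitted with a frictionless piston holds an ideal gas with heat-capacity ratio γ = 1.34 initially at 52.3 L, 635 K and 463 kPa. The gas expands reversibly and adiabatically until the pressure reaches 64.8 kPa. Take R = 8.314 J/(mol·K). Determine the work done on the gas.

-28000 J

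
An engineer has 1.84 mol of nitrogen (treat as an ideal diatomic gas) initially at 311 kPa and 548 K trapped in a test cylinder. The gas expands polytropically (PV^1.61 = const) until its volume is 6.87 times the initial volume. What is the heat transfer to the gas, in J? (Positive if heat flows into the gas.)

-4990 J

V₁ = nRT₁/P₁ = 1.84×8.314×548/311 = 27.0 L.
Polytropic n=1.61: T₂ = T₁(V₁/V₂)^(n−1) = 548×(0.146)^0.61 = 169 K; P₂ = P₁(V₁/V₂)^n = 14.0 kPa.
W = (P₁V₁−P₂V₂)/(n−1) = (311×27.0−14.0×185)/0.61 = 9500 J.
ΔU = nCvΔT = 1.84×20.8×(169−548) = -14500 J.
Q = ΔU + W = -4990 J.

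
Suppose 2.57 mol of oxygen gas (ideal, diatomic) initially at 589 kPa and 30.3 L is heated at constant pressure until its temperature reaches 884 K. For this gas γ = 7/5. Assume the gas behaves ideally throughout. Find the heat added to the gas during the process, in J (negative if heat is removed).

T₁ = P₁V₁/(nR) = 589×30.3/(2.57×8.314) = 835 K.
Isobaric: P stays 589 kPa; V/T = const ⇒ T₂ = 884 K, V₂ = 32.1 L.
W = PΔV = 589×(32.1−30.3) kPa·L = 1040 J.
ΔU = nCvΔT = 2.57×20.8×(884−835) = 2600 J.
Q = ΔU + W = nCpΔT = 3650 J.

3650 J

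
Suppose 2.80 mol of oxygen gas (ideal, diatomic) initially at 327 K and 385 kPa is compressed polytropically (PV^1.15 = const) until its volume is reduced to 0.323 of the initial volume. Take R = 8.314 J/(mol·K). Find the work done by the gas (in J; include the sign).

-9370 J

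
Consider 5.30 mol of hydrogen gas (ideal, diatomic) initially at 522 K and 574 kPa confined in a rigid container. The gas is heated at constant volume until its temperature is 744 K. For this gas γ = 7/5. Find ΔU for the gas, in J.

V₁ = nRT₁/P₁ = 5.30×8.314×522/574 = 40.1 L.
Isochoric: V stays 40.1 L; P/T = const ⇒ T₂ = 744 K, P₂ = 818 kPa.
For an ideal gas ΔU = nCvΔT with Cv = (5/2)R = 20.8 J/(mol·K).
ΔU = 5.30×20.8×(744−522) = 24500 J.

24500 J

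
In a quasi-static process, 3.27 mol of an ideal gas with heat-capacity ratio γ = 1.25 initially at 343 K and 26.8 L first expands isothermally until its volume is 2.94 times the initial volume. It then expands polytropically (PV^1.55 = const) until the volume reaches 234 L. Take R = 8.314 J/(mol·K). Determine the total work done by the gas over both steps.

P₁ = nRT₁/V₁ = 3.27×8.314×343/26.8 = 348 kPa.
Step 1 — Isothermal: T stays 343 K; PV = const ⇒ V₂ = 78.8 L, P₂ = 118 kPa.
ΔU = 0 (ideal gas, T constant).
W = nRT ln(V₂/V₁) = 3.27×8.314×343×ln(2.94) = 10100 J.
Q = ΔU + W = 10100 J.
State after step 1: P = 118 kPa, V = 78.8 L, T = 343 K.
Step 2 — Polytropic n=1.55: T₂ = T₁(V₁/V₂)^(n−1) = 343×(0.337)^0.55 = 188 K; P₂ = P₁(V₁/V₂)^n = 21.9 kPa.
W = (P₁V₁−P₂V₂)/(n−1) = (118×78.8−21.9×234)/0.55 = 7640 J.
ΔU = nCvΔT = 3.27×33.3×(188−343) = -16800 J.
Q = ΔU + W = -9160 J.
Net over both steps: W = 17700 J, Q = 891 J, ΔU = -16800 J.

17700 J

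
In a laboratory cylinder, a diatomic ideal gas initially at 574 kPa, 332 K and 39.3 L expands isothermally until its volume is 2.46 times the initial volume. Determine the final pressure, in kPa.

Isothermal: T stays 332 K; PV = const ⇒ V₂ = 96.7 L, P₂ = 233 kPa.

233 kPa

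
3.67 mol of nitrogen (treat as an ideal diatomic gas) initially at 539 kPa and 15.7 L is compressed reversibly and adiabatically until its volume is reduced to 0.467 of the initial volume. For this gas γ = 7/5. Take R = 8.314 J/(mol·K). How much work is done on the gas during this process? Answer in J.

7530 J

T₁ = P₁V₁/(nR) = 539×15.7/(3.67×8.314) = 277 K.
Adiabatic: TV^(γ−1) = const ⇒ T₂ = 277×(2.14)^0.400 = 376 K; PV^γ = const ⇒ P₂ = 1570 kPa.
ΔU = nCvΔT = 3.67×20.8×(376−277) = 7530 J.
Q = 0 for an adiabatic process, so W = −ΔU = -7530 J.
Work done on the gas = −W_by = 7530 J.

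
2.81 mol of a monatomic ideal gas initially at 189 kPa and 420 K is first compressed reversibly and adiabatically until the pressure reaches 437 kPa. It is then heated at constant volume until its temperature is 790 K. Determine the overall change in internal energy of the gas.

13000 J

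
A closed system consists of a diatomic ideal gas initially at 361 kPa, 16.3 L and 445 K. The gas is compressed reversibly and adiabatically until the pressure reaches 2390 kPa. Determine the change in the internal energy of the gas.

n = P₁V₁/(RT₁) = 361×16.3/(8.314×445) = 1.59 mol.
Adiabatic: T₂/T₁ = (P₂/P₁)^((γ−1)/γ) ⇒ T₂ = 445×(6.62)^0.286 = 764 K; V₂ = 4.23 L.
For an ideal gas ΔU = nCvΔT with Cv = (5/2)R = 20.8 J/(mol·K).
ΔU = 1.59×20.8×(764−445) = 10500 J.

10500 J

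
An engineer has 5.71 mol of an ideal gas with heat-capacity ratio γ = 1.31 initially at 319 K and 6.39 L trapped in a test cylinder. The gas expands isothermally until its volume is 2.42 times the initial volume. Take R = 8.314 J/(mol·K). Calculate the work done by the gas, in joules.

13400 J

P₁ = nRT₁/V₁ = 5.71×8.314×319/6.39 = 2370 kPa.
Isothermal: T stays 319 K; PV = const ⇒ V₂ = 15.5 L, P₂ = 979 kPa.
W = nRT ln(V₂/V₁) = 5.71×8.314×319×ln(2.42) = 13400 J.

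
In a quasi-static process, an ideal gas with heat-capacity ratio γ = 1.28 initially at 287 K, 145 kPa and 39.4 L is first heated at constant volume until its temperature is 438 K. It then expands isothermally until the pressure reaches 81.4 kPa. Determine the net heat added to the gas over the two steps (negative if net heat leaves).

19500 J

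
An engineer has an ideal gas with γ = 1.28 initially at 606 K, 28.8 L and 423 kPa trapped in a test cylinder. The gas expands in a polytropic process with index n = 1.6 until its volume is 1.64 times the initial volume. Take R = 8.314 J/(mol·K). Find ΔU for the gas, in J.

n = P₁V₁/(RT₁) = 423×28.8/(8.314×606) = 2.42 mol.
Polytropic n=1.6: T₂ = T₁(V₁/V₂)^(n−1) = 606×(0.610)^0.60 = 450 K; P₂ = P₁(V₁/V₂)^n = 192 kPa.
For an ideal gas ΔU = nCvΔT with Cv = R/(γ−1) = 29.7 J/(mol·K).
ΔU = 2.42×29.7×(450−606) = -11200 J.

-11200 J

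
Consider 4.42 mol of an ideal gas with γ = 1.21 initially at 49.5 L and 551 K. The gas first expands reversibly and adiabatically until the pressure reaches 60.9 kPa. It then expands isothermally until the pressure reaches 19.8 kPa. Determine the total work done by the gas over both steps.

P₁ = nRT₁/V₁ = 4.42×8.314×551/49.5 = 409 kPa.
Step 1 — Adiabatic: T₂/T₁ = (P₂/P₁)^((γ−1)/γ) ⇒ T₂ = 551×(0.149)^0.174 = 396 K; V₂ = 239 L.
ΔU = nCvΔT = 4.42×39.6×(396−551) = -27100 J.
Q = 0 for an adiabatic process, so W = −ΔU = 27100 J.
State after step 1: P = 60.9 kPa, V = 239 L, T = 396 K.
Step 2 — Isothermal: T stays 396 K; PV = const ⇒ V₂ = 735 L, P₂ = 19.8 kPa.
ΔU = 0 (ideal gas, T constant).
W = nRT ln(V₂/V₁) = 4.42×8.314×396×ln(3.08) = 16300 J.
Q = ΔU + W = 16300 J.
Net over both steps: W = 43500 J, Q = 16300 J, ΔU = -27100 J.

43500 J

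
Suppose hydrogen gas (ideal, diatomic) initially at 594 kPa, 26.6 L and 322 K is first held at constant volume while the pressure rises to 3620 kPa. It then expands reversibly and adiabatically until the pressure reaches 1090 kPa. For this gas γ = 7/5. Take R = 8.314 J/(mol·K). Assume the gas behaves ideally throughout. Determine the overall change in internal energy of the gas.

131000 J

n = P₁V₁/(RT₁) = 594×26.6/(8.314×322) = 5.90 mol.
Step 1 — Isochoric: V stays 26.6 L; P/T = const ⇒ T₂ = 1960 K, P₂ = 3620 kPa.
W = 0 (no volume change).
ΔU = nCvΔT = 5.90×20.8×(1960−322) = 201000 J.
Q = ΔU = 201000 J.
State after step 1: P = 3620 kPa, V = 26.6 L, T = 1960 K.
Step 2 — Adiabatic: T₂/T₁ = (P₂/P₁)^((γ−1)/γ) ⇒ T₂ = 1960×(0.301)^0.286 = 1390 K; V₂ = 62.7 L.
ΔU = nCvΔT = 5.90×20.8×(1390−1960) = -69900 J.
Q = 0 for an adiabatic process, so W = −ΔU = 69900 J.
Net over both steps: W = 69900 J, Q = 201000 J, ΔU = 131000 J.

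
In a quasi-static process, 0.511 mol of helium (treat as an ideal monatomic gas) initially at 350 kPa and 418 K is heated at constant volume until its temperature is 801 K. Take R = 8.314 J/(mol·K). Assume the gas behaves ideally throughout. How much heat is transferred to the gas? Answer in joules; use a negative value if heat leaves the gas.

V₁ = nRT₁/P₁ = 0.511×8.314×418/350 = 5.07 L.
Isochoric: V stays 5.07 L; P/T = const ⇒ T₂ = 801 K, P₂ = 671 kPa.
W = 0 (no volume change).
ΔU = nCvΔT = 0.511×12.5×(801−418) = 2440 J.
Q = ΔU = 2440 J.

2440 J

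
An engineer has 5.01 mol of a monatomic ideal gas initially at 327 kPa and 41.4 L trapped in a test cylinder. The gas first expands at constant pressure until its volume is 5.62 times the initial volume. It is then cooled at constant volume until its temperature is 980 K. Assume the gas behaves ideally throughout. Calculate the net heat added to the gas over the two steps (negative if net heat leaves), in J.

T₁ = P₁V₁/(nR) = 327×41.4/(5.01×8.314) = 325 K.
Step 1 — Isobaric: P stays 327 kPa; V/T = const ⇒ T₂ = 1830 K, V₂ = 233 L.
W = PΔV = 327×(233−41.4) kPa·L = 62500 J.
ΔU = nCvΔT = 5.01×12.5×(1830−325) = 93800 J.
Q = ΔU + W = nCpΔT = 156000 J.
State after step 1: P = 327 kPa, V = 233 L, T = 1830 K.
Step 2 — Isochoric: V stays 233 L; P/T = const ⇒ T₂ = 980 K, P₂ = 175 kPa.
W = 0 (no volume change).
ΔU = nCvΔT = 5.01×12.5×(980−1830) = -52900 J.
Q = ΔU = -52900 J.
Net over both steps: W = 62500 J, Q = 103000 J, ΔU = 40900 J.

103000 J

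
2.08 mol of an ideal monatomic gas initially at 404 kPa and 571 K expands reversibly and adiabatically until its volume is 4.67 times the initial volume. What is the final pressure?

31.0 kPa

V₁ = nRT₁/P₁ = 2.08×8.314×571/404 = 24.4 L.
Adiabatic: TV^(γ−1) = const ⇒ T₂ = 571×(0.214)^0.667 = 204 K; PV^γ = const ⇒ P₂ = 31.0 kPa.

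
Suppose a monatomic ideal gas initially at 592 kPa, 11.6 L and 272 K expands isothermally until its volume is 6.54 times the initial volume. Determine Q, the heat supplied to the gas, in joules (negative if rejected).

12900 J

n = P₁V₁/(RT₁) = 592×11.6/(8.314×272) = 3.04 mol.
Isothermal: T stays 272 K; PV = const ⇒ V₂ = 75.9 L, P₂ = 90.5 kPa.
ΔU = 0 (ideal gas, T constant).
W = nRT ln(V₂/V₁) = 3.04×8.314×272×ln(6.54) = 12900 J.
Q = ΔU + W = 12900 J.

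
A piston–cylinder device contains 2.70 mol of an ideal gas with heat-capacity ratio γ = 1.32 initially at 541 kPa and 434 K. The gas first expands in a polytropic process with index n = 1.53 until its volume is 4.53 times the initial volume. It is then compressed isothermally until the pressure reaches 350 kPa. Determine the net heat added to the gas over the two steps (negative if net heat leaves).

-14900 J

V₁ = nRT₁/P₁ = 2.70×8.314×434/541 = 18.0 L.
Step 1 — Polytropic n=1.53: T₂ = T₁(V₁/V₂)^(n−1) = 434×(0.221)^0.53 = 195 K; P₂ = P₁(V₁/V₂)^n = 53.6 kPa.
W = (P₁V₁−P₂V₂)/(n−1) = (541×18.0−53.6×81.6)/0.53 = 10100 J.
ΔU = nCvΔT = 2.70×26.0×(195−434) = -16800 J.
Q = ΔU + W = -6650 J.
State after step 1: P = 53.6 kPa, V = 81.6 L, T = 195 K.
Step 2 — Isothermal: T stays 195 K; PV = const ⇒ V₂ = 12.5 L, P₂ = 350 kPa.
ΔU = 0 (ideal gas, T constant).
W = nRT ln(V₂/V₁) = 2.70×8.314×195×ln(0.153) = -8210 J.
Q = ΔU + W = -8210 J.
Net over both steps: W = 1920 J, Q = -14900 J, ΔU = -16800 J.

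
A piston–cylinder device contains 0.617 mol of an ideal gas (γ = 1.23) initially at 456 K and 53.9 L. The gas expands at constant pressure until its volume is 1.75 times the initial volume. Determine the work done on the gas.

P₁ = nRT₁/V₁ = 0.617×8.314×456/53.9 = 43.4 kPa.
Isobaric: P stays 43.4 kPa; V/T = const ⇒ T₂ = 798 K, V₂ = 94.3 L.
W = PΔV = 43.4×(94.3−53.9) kPa·L = 1750 J.
Work done on the gas = −W_by = -1750 J.

-1750 J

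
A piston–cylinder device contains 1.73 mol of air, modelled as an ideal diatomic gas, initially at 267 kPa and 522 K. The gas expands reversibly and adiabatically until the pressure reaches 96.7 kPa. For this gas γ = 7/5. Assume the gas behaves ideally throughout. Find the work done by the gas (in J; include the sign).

4730 J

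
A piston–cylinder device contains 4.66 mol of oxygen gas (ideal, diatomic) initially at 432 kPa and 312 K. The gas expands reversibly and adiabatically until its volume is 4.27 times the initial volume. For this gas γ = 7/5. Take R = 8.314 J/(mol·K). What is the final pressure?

V₁ = nRT₁/P₁ = 4.66×8.314×312/432 = 28.0 L.
Adiabatic: TV^(γ−1) = const ⇒ T₂ = 312×(0.234)^0.400 = 175 K; PV^γ = const ⇒ P₂ = 56.6 kPa.

56.6 kPa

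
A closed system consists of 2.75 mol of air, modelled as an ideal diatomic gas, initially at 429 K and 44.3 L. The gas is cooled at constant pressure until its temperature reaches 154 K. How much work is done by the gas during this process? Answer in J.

-6290 J

P₁ = nRT₁/V₁ = 2.75×8.314×429/44.3 = 221 kPa.
Isobaric: P stays 221 kPa; V/T = const ⇒ T₂ = 154 K, V₂ = 15.9 L.
W = PΔV = 221×(15.9−44.3) kPa·L = -6290 J.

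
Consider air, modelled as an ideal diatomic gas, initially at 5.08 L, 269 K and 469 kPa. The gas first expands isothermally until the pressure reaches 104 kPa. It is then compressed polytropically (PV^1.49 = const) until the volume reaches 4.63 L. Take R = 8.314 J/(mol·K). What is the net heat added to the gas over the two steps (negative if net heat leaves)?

n = P₁V₁/(RT₁) = 469×5.08/(8.314×269) = 1.07 mol.
Step 1 — Isothermal: T stays 269 K; PV = const ⇒ V₂ = 22.9 L, P₂ = 104 kPa.
ΔU = 0 (ideal gas, T constant).
W = nRT ln(V₂/V₁) = 1.07×8.314×269×ln(4.51) = 3590 J.
Q = ΔU + W = 3590 J.
State after step 1: P = 104 kPa, V = 22.9 L, T = 269 K.
Step 2 — Polytropic n=1.49: T₂ = T₁(V₁/V₂)^(n−1) = 269×(4.95)^0.49 = 589 K; P₂ = P₁(V₁/V₂)^n = 1130 kPa.
W = (P₁V₁−P₂V₂)/(n−1) = (104×22.9−1130×4.63)/0.49 = -5780 J.
ΔU = nCvΔT = 1.07×20.8×(589−269) = 7080 J.
Q = ΔU + W = 1300 J.
Net over both steps: W = -2190 J, Q = 4890 J, ΔU = 7080 J.

4890 J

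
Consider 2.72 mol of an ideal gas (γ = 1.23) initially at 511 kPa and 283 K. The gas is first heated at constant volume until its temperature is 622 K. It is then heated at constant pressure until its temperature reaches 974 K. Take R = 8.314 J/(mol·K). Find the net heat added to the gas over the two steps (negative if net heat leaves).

75900 J

V₁ = nRT₁/P₁ = 2.72×8.314×283/511 = 12.5 L.
Step 1 — Isochoric: V stays 12.5 L; P/T = const ⇒ T₂ = 622 K, P₂ = 1120 kPa.
W = 0 (no volume change).
ΔU = nCvΔT = 2.72×36.1×(622−283) = 33300 J.
Q = ΔU = 33300 J.
State after step 1: P = 1120 kPa, V = 12.5 L, T = 622 K.
Step 2 — Isobaric: P stays 1120 kPa; V/T = const ⇒ T₂ = 974 K, V₂ = 19.6 L.
W = PΔV = 1120×(19.6−12.5) kPa·L = 7960 J.
ΔU = nCvΔT = 2.72×36.1×(974−622) = 34600 J.
Q = ΔU + W = nCpΔT = 42600 J.
Net over both steps: W = 7960 J, Q = 75900 J, ΔU = 67900 J.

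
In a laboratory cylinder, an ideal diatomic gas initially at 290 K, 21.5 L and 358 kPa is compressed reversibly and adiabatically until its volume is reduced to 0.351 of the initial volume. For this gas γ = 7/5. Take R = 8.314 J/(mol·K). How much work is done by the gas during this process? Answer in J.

-10000 J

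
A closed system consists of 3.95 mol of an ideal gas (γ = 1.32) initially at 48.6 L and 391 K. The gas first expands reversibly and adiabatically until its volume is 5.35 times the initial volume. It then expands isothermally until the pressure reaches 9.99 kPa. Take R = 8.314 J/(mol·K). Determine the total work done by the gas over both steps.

P₁ = nRT₁/V₁ = 3.95×8.314×391/48.6 = 264 kPa.
Step 1 — Adiabatic: TV^(γ−1) = const ⇒ T₂ = 391×(0.187)^0.320 = 229 K; PV^γ = const ⇒ P₂ = 28.9 kPa.
ΔU = nCvΔT = 3.95×26.0×(229−391) = -16700 J.
Q = 0 for an adiabatic process, so W = −ΔU = 16700 J.
State after step 1: P = 28.9 kPa, V = 260 L, T = 229 K.
Step 2 — Isothermal: T stays 229 K; PV = const ⇒ V₂ = 752 L, P₂ = 9.99 kPa.
ΔU = 0 (ideal gas, T constant).
W = nRT ln(V₂/V₁) = 3.95×8.314×229×ln(2.89) = 7970 J.
Q = ΔU + W = 7970 J.
Net over both steps: W = 24600 J, Q = 7970 J, ΔU = -16700 J.

24600 J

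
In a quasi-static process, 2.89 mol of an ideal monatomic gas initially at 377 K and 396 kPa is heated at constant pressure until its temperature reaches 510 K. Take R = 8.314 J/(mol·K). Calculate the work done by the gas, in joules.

3200 J

V₁ = nRT₁/P₁ = 2.89×8.314×377/396 = 22.9 L.
Isobaric: P stays 396 kPa; V/T = const ⇒ T₂ = 510 K, V₂ = 30.9 L.
W = PΔV = 396×(30.9−22.9) kPa·L = 3200 J.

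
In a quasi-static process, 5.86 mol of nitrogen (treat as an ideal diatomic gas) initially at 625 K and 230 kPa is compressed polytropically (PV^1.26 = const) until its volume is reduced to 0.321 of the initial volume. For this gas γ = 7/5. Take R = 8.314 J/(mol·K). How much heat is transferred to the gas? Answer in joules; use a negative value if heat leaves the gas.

-14100 J

V₁ = nRT₁/P₁ = 5.86×8.314×625/230 = 132 L.
Polytropic n=1.26: T₂ = T₁(V₁/V₂)^(n−1) = 625×(3.12)^0.26 = 840 K; P₂ = P₁(V₁/V₂)^n = 963 kPa.
W = (P₁V₁−P₂V₂)/(n−1) = (230×132−963×42.5)/0.26 = -40300 J.
ΔU = nCvΔT = 5.86×20.8×(840−625) = 26200 J.
Q = ΔU + W = -14100 J.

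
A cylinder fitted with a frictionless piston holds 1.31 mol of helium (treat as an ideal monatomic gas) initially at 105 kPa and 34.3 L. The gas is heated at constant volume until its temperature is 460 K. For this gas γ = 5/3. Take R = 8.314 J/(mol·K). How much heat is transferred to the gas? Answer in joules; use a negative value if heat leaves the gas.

T₁ = P₁V₁/(nR) = 105×34.3/(1.31×8.314) = 331 K.
Isochoric: V stays 34.3 L; P/T = const ⇒ T₂ = 460 K, P₂ = 146 kPa.
W = 0 (no volume change).
ΔU = nCvΔT = 1.31×12.5×(460−331) = 2110 J.
Q = ΔU = 2110 J.

2110 J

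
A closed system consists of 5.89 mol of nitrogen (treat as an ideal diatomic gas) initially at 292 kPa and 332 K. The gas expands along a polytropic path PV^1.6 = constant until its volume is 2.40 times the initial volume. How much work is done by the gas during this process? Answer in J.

V₁ = nRT₁/P₁ = 5.89×8.314×332/292 = 55.7 L.
Polytropic n=1.6: T₂ = T₁(V₁/V₂)^(n−1) = 332×(0.417)^0.60 = 196 K; P₂ = P₁(V₁/V₂)^n = 72.0 kPa.
W = (P₁V₁−P₂V₂)/(n−1) = (292×55.7−72.0×134)/0.60 = 11100 J.

11100 J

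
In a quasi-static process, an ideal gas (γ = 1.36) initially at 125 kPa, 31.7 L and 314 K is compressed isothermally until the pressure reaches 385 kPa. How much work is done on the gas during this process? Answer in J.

n = P₁V₁/(RT₁) = 125×31.7/(8.314×314) = 1.52 mol.
Isothermal: T stays 314 K; PV = const ⇒ V₂ = 10.3 L, P₂ = 385 kPa.
W = nRT ln(V₂/V₁) = 1.52×8.314×314×ln(0.325) = -4460 J.
Work done on the gas = −W_by = 4460 J.

4460 J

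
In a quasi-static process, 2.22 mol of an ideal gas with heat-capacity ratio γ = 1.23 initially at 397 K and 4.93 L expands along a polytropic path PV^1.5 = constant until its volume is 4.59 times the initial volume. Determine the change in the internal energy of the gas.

P₁ = nRT₁/V₁ = 2.22×8.314×397/4.93 = 1490 kPa.
Polytropic n=1.5: T₂ = T₁(V₁/V₂)^(n−1) = 397×(0.218)^0.50 = 185 K; P₂ = P₁(V₁/V₂)^n = 151 kPa.
For an ideal gas ΔU = nCvΔT with Cv = R/(γ−1) = 36.1 J/(mol·K).
ΔU = 2.22×36.1×(185−397) = -17000 J.

-17000 J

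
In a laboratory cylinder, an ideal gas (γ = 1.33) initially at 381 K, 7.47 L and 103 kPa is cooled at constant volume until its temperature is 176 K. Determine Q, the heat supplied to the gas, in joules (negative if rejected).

-1250 J

n = P₁V₁/(RT₁) = 103×7.47/(8.314×381) = 0.243 mol.
Isochoric: V stays 7.47 L; P/T = const ⇒ T₂ = 176 K, P₂ = 47.6 kPa.
W = 0 (no volume change).
ΔU = nCvΔT = 0.243×25.2×(176−381) = -1250 J.
Q = ΔU = -1250 J.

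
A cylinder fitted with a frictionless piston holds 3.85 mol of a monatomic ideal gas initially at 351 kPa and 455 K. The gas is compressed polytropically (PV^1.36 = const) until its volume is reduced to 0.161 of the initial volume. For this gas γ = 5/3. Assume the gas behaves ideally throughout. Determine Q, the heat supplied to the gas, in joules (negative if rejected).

-17300 J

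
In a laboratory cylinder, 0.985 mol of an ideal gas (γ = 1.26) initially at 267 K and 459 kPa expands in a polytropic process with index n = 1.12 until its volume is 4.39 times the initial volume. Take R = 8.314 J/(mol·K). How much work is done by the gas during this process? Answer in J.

2960 J

V₁ = nRT₁/P₁ = 0.985×8.314×267/459 = 4.76 L.
Polytropic n=1.12: T₂ = T₁(V₁/V₂)^(n−1) = 267×(0.228)^0.12 = 224 K; P₂ = P₁(V₁/V₂)^n = 87.5 kPa.
W = (P₁V₁−P₂V₂)/(n−1) = (459×4.76−87.5×20.9)/0.12 = 2960 J.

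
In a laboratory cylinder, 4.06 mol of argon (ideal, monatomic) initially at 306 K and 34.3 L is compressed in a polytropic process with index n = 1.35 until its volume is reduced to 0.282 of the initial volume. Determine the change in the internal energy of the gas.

P₁ = nRT₁/V₁ = 4.06×8.314×306/34.3 = 301 kPa.
Polytropic n=1.35: T₂ = T₁(V₁/V₂)^(n−1) = 306×(3.55)^0.35 = 477 K; P₂ = P₁(V₁/V₂)^n = 1660 kPa.
For an ideal gas ΔU = nCvΔT with Cv = (3/2)R = 12.5 J/(mol·K).
ΔU = 4.06×12.5×(477−306) = 8640 J.

8640 J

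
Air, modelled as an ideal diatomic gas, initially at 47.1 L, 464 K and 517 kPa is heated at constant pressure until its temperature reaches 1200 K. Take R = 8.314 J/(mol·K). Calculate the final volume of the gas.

Isobaric: P stays 517 kPa; V/T = const ⇒ T₂ = 1200 K, V₂ = 122 L.

122 L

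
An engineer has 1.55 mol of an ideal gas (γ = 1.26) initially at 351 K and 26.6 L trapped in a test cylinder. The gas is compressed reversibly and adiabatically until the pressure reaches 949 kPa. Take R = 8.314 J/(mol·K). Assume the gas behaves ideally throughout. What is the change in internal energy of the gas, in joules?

7410 J

P₁ = nRT₁/V₁ = 1.55×8.314×351/26.6 = 170 kPa.
Adiabatic: T₂/T₁ = (P₂/P₁)^((γ−1)/γ) ⇒ T₂ = 351×(5.58)^0.206 = 500 K; V₂ = 6.80 L.
For an ideal gas ΔU = nCvΔT with Cv = R/(γ−1) = 32.0 J/(mol·K).
ΔU = 1.55×32.0×(500−351) = 7410 J.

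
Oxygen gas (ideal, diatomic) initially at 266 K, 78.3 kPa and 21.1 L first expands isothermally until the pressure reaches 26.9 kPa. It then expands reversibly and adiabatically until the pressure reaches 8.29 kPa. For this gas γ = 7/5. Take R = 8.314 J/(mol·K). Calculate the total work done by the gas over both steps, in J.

2940 J

n = P₁V₁/(RT₁) = 78.3×21.1/(8.314×266) = 0.747 mol.
Step 1 — Isothermal: T stays 266 K; PV = const ⇒ V₂ = 61.4 L, P₂ = 26.9 kPa.
ΔU = 0 (ideal gas, T constant).
W = nRT ln(V₂/V₁) = 0.747×8.314×266×ln(2.91) = 1770 J.
Q = ΔU + W = 1770 J.
State after step 1: P = 26.9 kPa, V = 61.4 L, T = 266 K.
Step 2 — Adiabatic: T₂/T₁ = (P₂/P₁)^((γ−1)/γ) ⇒ T₂ = 266×(0.308)^0.286 = 190 K; V₂ = 142 L.
ΔU = nCvΔT = 0.747×20.8×(190−266) = -1180 J.
Q = 0 for an adiabatic process, so W = −ΔU = 1180 J.
Net over both steps: W = 2940 J, Q = 1770 J, ΔU = -1180 J.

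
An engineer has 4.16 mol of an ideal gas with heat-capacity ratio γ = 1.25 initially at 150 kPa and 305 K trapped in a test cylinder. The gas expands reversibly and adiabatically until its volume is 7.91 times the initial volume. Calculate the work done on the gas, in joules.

-17000 J

V₁ = nRT₁/P₁ = 4.16×8.314×305/150 = 70.3 L.
Adiabatic: TV^(γ−1) = const ⇒ T₂ = 305×(0.126)^0.250 = 182 K; PV^γ = const ⇒ P₂ = 11.3 kPa.
ΔU = nCvΔT = 4.16×33.3×(182−305) = -17000 J.
Q = 0 for an adiabatic process, so W = −ΔU = 17000 J.
Work done on the gas = −W_by = -17000 J.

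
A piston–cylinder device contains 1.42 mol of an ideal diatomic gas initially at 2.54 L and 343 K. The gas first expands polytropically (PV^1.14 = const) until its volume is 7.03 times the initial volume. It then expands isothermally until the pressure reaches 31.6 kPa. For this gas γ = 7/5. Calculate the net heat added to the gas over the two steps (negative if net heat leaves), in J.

9720 J

P₁ = nRT₁/V₁ = 1.42×8.314×343/2.54 = 1590 kPa.
Step 1 — Polytropic n=1.14: T₂ = T₁(V₁/V₂)^(n−1) = 343×(0.142)^0.14 = 261 K; P₂ = P₁(V₁/V₂)^n = 173 kPa.
W = (P₁V₁−P₂V₂)/(n−1) = (1590×2.54−173×17.9)/0.14 = 6910 J.
ΔU = nCvΔT = 1.42×20.8×(261−343) = -2420 J.
Q = ΔU + W = 4490 J.
State after step 1: P = 173 kPa, V = 17.9 L, T = 261 K.
Step 2 — Isothermal: T stays 261 K; PV = const ⇒ V₂ = 97.5 L, P₂ = 31.6 kPa.
ΔU = 0 (ideal gas, T constant).
W = nRT ln(V₂/V₁) = 1.42×8.314×261×ln(5.46) = 5230 J.
Q = ΔU + W = 5230 J.
Net over both steps: W = 12100 J, Q = 9720 J, ΔU = -2420 J.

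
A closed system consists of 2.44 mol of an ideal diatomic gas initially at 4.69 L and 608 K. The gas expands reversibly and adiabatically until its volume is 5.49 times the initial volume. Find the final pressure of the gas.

242 kPa

P₁ = nRT₁/V₁ = 2.44×8.314×608/4.69 = 2630 kPa.
Adiabatic: TV^(γ−1) = const ⇒ T₂ = 608×(0.182)^0.400 = 308 K; PV^γ = const ⇒ P₂ = 242 kPa.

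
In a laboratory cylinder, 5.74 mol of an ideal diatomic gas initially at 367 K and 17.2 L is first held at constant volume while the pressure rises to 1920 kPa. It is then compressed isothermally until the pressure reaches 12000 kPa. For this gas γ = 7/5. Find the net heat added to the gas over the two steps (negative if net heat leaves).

P₁ = nRT₁/V₁ = 5.74×8.314×367/17.2 = 1020 kPa.
Step 1 — Isochoric: V stays 17.2 L; P/T = const ⇒ T₂ = 692 K, P₂ = 1920 kPa.
W = 0 (no volume change).
ΔU = nCvΔT = 5.74×20.8×(692−367) = 38800 J.
Q = ΔU = 38800 J.
State after step 1: P = 1920 kPa, V = 17.2 L, T = 692 K.
Step 2 — Isothermal: T stays 692 K; PV = const ⇒ V₂ = 2.75 L, P₂ = 12000 kPa.
ΔU = 0 (ideal gas, T constant).
W = nRT ln(V₂/V₁) = 5.74×8.314×692×ln(0.160) = -60500 J.
Q = ΔU + W = -60500 J.
Net over both steps: W = -60500 J, Q = -21700 J, ΔU = 38800 J.

-21700 J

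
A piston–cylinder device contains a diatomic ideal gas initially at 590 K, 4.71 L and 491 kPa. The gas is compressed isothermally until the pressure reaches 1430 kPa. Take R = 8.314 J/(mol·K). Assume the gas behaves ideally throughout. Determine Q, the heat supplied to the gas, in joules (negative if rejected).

n = P₁V₁/(RT₁) = 491×4.71/(8.314×590) = 0.471 mol.
Isothermal: T stays 590 K; PV = const ⇒ V₂ = 1.62 L, P₂ = 1430 kPa.
ΔU = 0 (ideal gas, T constant).
W = nRT ln(V₂/V₁) = 0.471×8.314×590×ln(0.343) = -2470 J.
Q = ΔU + W = -2470 J.

-2470 J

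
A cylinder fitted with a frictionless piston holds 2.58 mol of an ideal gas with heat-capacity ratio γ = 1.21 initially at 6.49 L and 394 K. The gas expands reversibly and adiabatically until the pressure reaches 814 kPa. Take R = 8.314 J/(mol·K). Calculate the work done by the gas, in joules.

3150 J

P₁ = nRT₁/V₁ = 2.58×8.314×394/6.49 = 1300 kPa.
Adiabatic: T₂/T₁ = (P₂/P₁)^((γ−1)/γ) ⇒ T₂ = 394×(0.625)^0.174 = 363 K; V₂ = 9.57 L.
ΔU = nCvΔT = 2.58×39.6×(363−394) = -3150 J.
Q = 0 for an adiabatic process, so W = −ΔU = 3150 J.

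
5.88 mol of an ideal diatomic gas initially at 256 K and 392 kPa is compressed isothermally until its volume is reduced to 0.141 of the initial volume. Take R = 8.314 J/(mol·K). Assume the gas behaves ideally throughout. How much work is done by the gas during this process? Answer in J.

-24500 J

V₁ = nRT₁/P₁ = 5.88×8.314×256/392 = 31.9 L.
Isothermal: T stays 256 K; PV = const ⇒ V₂ = 4.50 L, P₂ = 2780 kPa.
W = nRT ln(V₂/V₁) = 5.88×8.314×256×ln(0.141) = -24500 J.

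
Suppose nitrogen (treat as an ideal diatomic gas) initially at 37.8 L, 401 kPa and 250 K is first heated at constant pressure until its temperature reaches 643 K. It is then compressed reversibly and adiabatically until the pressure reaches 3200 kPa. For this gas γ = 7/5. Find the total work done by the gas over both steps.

-55100 J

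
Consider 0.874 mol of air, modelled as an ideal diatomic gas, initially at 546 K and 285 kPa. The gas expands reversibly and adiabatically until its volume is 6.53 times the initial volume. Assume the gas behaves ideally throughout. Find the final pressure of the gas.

V₁ = nRT₁/P₁ = 0.874×8.314×546/285 = 13.9 L.
Adiabatic: TV^(γ−1) = const ⇒ T₂ = 546×(0.153)^0.400 = 258 K; PV^γ = const ⇒ P₂ = 20.6 kPa.

20.6 kPa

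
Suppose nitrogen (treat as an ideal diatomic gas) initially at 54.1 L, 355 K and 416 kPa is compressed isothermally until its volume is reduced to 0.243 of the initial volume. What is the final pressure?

1710 kPa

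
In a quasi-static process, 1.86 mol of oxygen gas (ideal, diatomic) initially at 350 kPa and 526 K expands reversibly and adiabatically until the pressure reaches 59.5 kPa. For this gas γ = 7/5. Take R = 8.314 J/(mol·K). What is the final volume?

82.4 L

V₁ = nRT₁/P₁ = 1.86×8.314×526/350 = 23.2 L.
Adiabatic: T₂/T₁ = (P₂/P₁)^((γ−1)/γ) ⇒ T₂ = 526×(0.170)^0.286 = 317 K; V₂ = 82.4 L.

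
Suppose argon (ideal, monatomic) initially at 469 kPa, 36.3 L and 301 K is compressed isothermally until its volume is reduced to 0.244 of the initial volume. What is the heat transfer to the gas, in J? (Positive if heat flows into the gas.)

-24000 J

n = P₁V₁/(RT₁) = 469×36.3/(8.314×301) = 6.80 mol.
Isothermal: T stays 301 K; PV = const ⇒ V₂ = 8.86 L, P₂ = 1920 kPa.
ΔU = 0 (ideal gas, T constant).
W = nRT ln(V₂/V₁) = 6.80×8.314×301×ln(0.244) = -24000 J.
Q = ΔU + W = -24000 J.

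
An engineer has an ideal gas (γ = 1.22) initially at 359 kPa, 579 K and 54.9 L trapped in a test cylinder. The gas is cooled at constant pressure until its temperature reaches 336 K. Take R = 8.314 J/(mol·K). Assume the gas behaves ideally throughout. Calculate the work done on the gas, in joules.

n = P₁V₁/(RT₁) = 359×54.9/(8.314×579) = 4.09 mol.
Isobaric: P stays 359 kPa; V/T = const ⇒ T₂ = 336 K, V₂ = 31.9 L.
W = PΔV = 359×(31.9−54.9) kPa·L = -8270 J.
Work done on the gas = −W_by = 8270 J.

8270 J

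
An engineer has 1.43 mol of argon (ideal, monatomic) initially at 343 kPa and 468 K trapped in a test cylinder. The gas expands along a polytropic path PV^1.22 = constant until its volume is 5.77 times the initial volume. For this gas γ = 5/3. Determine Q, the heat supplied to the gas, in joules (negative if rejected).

V₁ = nRT₁/P₁ = 1.43×8.314×468/343 = 16.2 L.
Polytropic n=1.22: T₂ = T₁(V₁/V₂)^(n−1) = 468×(0.173)^0.22 = 318 K; P₂ = P₁(V₁/V₂)^n = 40.4 kPa.
W = (P₁V₁−P₂V₂)/(n−1) = (343×16.2−40.4×93.6)/0.22 = 8090 J.
ΔU = nCvΔT = 1.43×12.5×(318−468) = -2670 J.
Q = ΔU + W = 5420 J.

5420 J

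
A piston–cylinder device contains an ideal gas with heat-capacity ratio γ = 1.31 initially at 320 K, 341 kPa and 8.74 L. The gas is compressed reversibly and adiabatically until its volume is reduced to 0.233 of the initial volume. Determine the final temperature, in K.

503 K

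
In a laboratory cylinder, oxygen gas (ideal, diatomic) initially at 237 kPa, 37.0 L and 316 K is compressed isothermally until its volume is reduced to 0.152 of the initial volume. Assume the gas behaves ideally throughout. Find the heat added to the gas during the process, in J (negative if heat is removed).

-16500 J

n = P₁V₁/(RT₁) = 237×37.0/(8.314×316) = 3.34 mol.
Isothermal: T stays 316 K; PV = const ⇒ V₂ = 5.62 L, P₂ = 1560 kPa.
ΔU = 0 (ideal gas, T constant).
W = nRT ln(V₂/V₁) = 3.34×8.314×316×ln(0.152) = -16500 J.
Q = ΔU + W = -16500 J.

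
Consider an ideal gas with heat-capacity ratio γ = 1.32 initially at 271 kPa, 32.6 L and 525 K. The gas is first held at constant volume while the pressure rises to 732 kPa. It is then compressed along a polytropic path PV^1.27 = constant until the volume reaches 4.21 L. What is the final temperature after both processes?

n = P₁V₁/(RT₁) = 271×32.6/(8.314×525) = 2.02 mol.
Step 1 — Isochoric: V stays 32.6 L; P/T = const ⇒ T₂ = 1420 K, P₂ = 732 kPa.
W = 0 (no volume change).
ΔU = nCvΔT = 2.02×26.0×(1420−525) = 47000 J.
Q = ΔU = 47000 J.
State after step 1: P = 732 kPa, V = 32.6 L, T = 1420 K.
Step 2 — Polytropic n=1.27: T₂ = T₁(V₁/V₂)^(n−1) = 1420×(7.74)^0.27 = 2460 K; P₂ = P₁(V₁/V₂)^n = 9850 kPa.
W = (P₁V₁−P₂V₂)/(n−1) = (732×32.6−9850×4.21)/0.27 = -65200 J.
ΔU = nCvΔT = 2.02×26.0×(2460−1420) = 55000 J.
Q = ΔU + W = -10200 J.
Net over both steps: W = -65200 J, Q = 36800 J, ΔU = 102000 J.

2460 K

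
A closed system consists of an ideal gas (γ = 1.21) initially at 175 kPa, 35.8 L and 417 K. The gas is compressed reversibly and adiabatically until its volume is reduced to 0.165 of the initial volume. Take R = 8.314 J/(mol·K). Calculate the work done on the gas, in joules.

13700 J

n = P₁V₁/(RT₁) = 175×35.8/(8.314×417) = 1.81 mol.
Adiabatic: TV^(γ−1) = const ⇒ T₂ = 417×(6.06)^0.210 = 609 K; PV^γ = const ⇒ P₂ = 1550 kPa.
ΔU = nCvΔT = 1.81×39.6×(609−417) = 13700 J.
Q = 0 for an adiabatic process, so W = −ΔU = -13700 J.
Work done on the gas = −W_by = 13700 J.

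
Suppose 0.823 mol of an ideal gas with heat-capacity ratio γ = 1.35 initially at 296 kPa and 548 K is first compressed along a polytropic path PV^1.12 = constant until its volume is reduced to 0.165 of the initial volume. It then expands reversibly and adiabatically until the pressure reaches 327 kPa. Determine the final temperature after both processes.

414 K

V₁ = nRT₁/P₁ = 0.823×8.314×548/296 = 12.7 L.
Step 1 — Polytropic n=1.12: T₂ = T₁(V₁/V₂)^(n−1) = 548×(6.06)^0.12 = 680 K; P₂ = P₁(V₁/V₂)^n = 2230 kPa.
W = (P₁V₁−P₂V₂)/(n−1) = (296×12.7−2230×2.09)/0.12 = -7540 J.
ΔU = nCvΔT = 0.823×23.8×(680−548) = 2590 J.
Q = ΔU + W = -4960 J.
State after step 1: P = 2230 kPa, V = 2.09 L, T = 680 K.
Step 2 — Adiabatic: T₂/T₁ = (P₂/P₁)^((γ−1)/γ) ⇒ T₂ = 680×(0.147)^0.259 = 414 K; V₂ = 8.66 L.
ΔU = nCvΔT = 0.823×23.8×(414−680) = -5210 J.
Q = 0 for an adiabatic process, so W = −ΔU = 5210 J.
Net over both steps: W = -2330 J, Q = -4960 J, ΔU = -2630 J.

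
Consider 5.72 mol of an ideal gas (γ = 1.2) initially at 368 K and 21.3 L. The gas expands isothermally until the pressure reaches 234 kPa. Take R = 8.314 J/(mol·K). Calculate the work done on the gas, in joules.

P₁ = nRT₁/V₁ = 5.72×8.314×368/21.3 = 822 kPa.
Isothermal: T stays 368 K; PV = const ⇒ V₂ = 74.8 L, P₂ = 234 kPa.
W = nRT ln(V₂/V₁) = 5.72×8.314×368×ln(3.51) = 22000 J.
Work done on the gas = −W_by = -22000 J.

-22000 J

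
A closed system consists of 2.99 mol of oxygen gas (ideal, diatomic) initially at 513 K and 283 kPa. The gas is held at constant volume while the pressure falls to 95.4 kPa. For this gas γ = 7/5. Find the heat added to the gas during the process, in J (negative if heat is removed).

V₁ = nRT₁/P₁ = 2.99×8.314×513/283 = 45.1 L.
Isochoric: V stays 45.1 L; P/T = const ⇒ T₂ = 173 K, P₂ = 95.4 kPa.
W = 0 (no volume change).
ΔU = nCvΔT = 2.99×20.8×(173−513) = -21100 J.
Q = ΔU = -21100 J.

-21100 J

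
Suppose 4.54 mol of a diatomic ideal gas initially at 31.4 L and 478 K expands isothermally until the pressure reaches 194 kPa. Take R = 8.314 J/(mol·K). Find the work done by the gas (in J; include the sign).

P₁ = nRT₁/V₁ = 4.54×8.314×478/31.4 = 575 kPa.
Isothermal: T stays 478 K; PV = const ⇒ V₂ = 93.0 L, P₂ = 194 kPa.
W = nRT ln(V₂/V₁) = 4.54×8.314×478×ln(2.96) = 19600 J.

19600 J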